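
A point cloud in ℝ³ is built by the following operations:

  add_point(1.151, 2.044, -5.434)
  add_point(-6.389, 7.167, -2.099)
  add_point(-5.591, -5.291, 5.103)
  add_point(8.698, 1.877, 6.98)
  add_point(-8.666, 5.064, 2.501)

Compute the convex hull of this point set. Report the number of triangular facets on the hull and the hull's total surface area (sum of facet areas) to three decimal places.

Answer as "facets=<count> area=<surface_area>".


facets=6 area=399.760

5 of the 5 inputs are extreme points: [0, 1, 2, 3, 4].

Per-facet area ½‖(b−a)×(c−a)‖:
  f1: (p2, p3, p4) → 88.5135
  f2: (p0, p2, p3) → 97.2168
  f3: (p1, p3, p4) → 50.1416
  f4: (p1, p0, p3) → 70.0380
  f5: (p1, p2, p4) → 27.7626
  f6: (p1, p0, p2) → 66.0879
Σ area = 399.760

Euler characteristic 5−9+6 = 2 ✓


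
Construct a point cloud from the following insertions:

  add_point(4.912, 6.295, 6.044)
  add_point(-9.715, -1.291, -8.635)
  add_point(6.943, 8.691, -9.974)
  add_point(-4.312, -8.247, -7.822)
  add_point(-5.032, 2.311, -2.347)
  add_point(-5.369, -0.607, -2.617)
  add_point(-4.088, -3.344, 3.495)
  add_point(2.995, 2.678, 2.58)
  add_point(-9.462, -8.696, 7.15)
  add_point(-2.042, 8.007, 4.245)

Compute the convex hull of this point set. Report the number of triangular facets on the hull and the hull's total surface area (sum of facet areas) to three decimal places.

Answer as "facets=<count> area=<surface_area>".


Extreme-point indices: [0, 1, 2, 3, 7, 8, 9] — 7 of 10 on the boundary.

Triangle areas on the boundary:
  f1: (p3, p2, p1) → 85.5382
  f2: (p3, p8, p1) → 69.7712
  f3: (p9, p2, p1) → 138.3512
  f4: (p9, p0, p2) → 59.5286
  f5: (p9, p8, p1) → 137.8645
  f6: (p9, p0, p8) → 67.7462
  f7: (p7, p0, p8) → 39.8861
  f8: (p7, p3, p8) → 120.0741
  f9: (p7, p0, p2) → 38.1423
  f10: (p7, p3, p2) → 119.9127
Σ area = 876.815

Euler characteristic 7−15+10 = 2 ✓

facets=10 area=876.815


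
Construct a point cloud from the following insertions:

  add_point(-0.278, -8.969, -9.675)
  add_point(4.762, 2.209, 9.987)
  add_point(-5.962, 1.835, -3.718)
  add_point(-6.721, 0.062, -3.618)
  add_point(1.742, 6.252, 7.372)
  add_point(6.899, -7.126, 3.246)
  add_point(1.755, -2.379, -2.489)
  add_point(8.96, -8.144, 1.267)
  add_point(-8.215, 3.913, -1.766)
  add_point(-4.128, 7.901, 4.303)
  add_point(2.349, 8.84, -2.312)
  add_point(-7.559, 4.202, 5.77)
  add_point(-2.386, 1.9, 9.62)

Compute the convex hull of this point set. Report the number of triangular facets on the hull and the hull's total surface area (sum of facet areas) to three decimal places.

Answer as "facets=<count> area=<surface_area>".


facets=20 area=812.222

12 of the 13 inputs are extreme points: [0, 1, 2, 3, 4, 5, 7, 8, 9, 10, 11, 12].

Area of each hull facet:
  f1: (p1, p10, p7) → 99.4628
  f2: (p0, p10, p7) → 126.0387
  f3: (p9, p10, p8) → 38.4524
  f4: (p2, p10, p8) → 19.9002
  f5: (p2, p0, p10) → 72.1265
  f6: (p4, p1, p10) → 22.9397
  f7: (p4, p9, p10) → 30.7134
  f8: (p4, p12, p1) → 17.3524
  f9: (p4, p12, p9) → 21.2651
  f10: (p5, p0, p7) → 21.6856
  f11: (p5, p12, p0) → 106.2638
  f12: (p5, p1, p7) → 11.3952
  f13: (p5, p12, p1) → 41.6556
  f14: (p11, p12, p0) → 73.7039
  f15: (p11, p9, p8) → 19.5074
  f16: (p11, p12, p9) → 17.8982
  f17: (p3, p11, p8) → 15.6188
  f18: (p3, p11, p0) → 41.8341
  f19: (p3, p2, p8) → 3.3942
  f20: (p3, p2, p0) → 11.0142
Σ area = 812.222

Euler: V−E+F = 12−30+20 = 2.


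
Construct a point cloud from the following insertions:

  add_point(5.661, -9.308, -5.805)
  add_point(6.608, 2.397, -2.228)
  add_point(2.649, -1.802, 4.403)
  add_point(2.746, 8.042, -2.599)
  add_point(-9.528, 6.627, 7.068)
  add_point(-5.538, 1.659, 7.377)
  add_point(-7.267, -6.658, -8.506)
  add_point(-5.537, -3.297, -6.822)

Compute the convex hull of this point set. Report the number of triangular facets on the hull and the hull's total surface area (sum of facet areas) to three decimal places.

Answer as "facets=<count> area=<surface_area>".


Hull vertices (8/8): indices [0, 1, 2, 3, 4, 5, 6, 7].

Facet areas (half cross-product norm):
  f1: (p2, p0, p1) → 51.9468
  f2: (p3, p2, p4) → 85.2345
  f3: (p3, p2, p1) → 29.6118
  f4: (p3, p0, p1) → 28.8901
  f5: (p3, p0, p6) → 114.4577
  f6: (p5, p6, p4) → 55.5254
  f7: (p5, p2, p4) → 17.1751
  f8: (p5, p0, p6) → 119.3746
  f9: (p5, p2, p0) → 45.6628
  f10: (p7, p6, p4) → 26.3591
  f11: (p7, p3, p4) → 108.4026
  f12: (p7, p3, p6) → 5.8259
Σ area = 688.466

Euler: V−E+F = 8−18+12 = 2.

facets=12 area=688.466


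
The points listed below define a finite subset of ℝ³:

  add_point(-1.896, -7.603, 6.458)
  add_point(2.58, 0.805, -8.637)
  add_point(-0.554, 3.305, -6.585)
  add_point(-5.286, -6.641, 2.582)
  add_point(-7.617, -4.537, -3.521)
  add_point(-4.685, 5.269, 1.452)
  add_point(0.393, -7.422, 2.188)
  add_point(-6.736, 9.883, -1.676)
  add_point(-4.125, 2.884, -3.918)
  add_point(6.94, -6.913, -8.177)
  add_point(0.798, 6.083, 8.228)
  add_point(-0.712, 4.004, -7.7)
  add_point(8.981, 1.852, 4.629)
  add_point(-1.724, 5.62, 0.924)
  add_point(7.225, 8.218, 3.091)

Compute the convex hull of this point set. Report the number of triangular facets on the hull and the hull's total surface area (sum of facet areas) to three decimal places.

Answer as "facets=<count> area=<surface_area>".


facets=18 area=892.152

11 of the 15 inputs are extreme points: [0, 1, 3, 4, 6, 7, 9, 10, 11, 12, 14].

Triangle areas on the boundary:
  f1: (p9, p1, p4) → 55.9065
  f2: (p0, p9, p12) → 106.1102
  f3: (p11, p7, p4) → 60.2515
  f4: (p11, p1, p4) → 27.5250
  f5: (p3, p7, p4) → 49.2501
  f6: (p3, p9, p4) → 52.8177
  f7: (p10, p0, p12) → 66.2466
  f8: (p10, p3, p7) → 95.1565
  f9: (p10, p3, p0) → 36.8001
  f10: (p14, p11, p1) → 32.8704
  f11: (p14, p9, p12) → 50.5116
  f12: (p14, p9, p1) → 62.9885
  f13: (p14, p11, p7) → 69.5822
  f14: (p14, p10, p12) → 28.3623
  f15: (p14, p10, p7) → 55.0456
  f16: (p6, p0, p9) → 2.1203
  f17: (p6, p3, p9) → 28.7258
  f18: (p6, p3, p0) → 11.8810
Σ area = 892.152

Euler: V−E+F = 11−27+18 = 2.


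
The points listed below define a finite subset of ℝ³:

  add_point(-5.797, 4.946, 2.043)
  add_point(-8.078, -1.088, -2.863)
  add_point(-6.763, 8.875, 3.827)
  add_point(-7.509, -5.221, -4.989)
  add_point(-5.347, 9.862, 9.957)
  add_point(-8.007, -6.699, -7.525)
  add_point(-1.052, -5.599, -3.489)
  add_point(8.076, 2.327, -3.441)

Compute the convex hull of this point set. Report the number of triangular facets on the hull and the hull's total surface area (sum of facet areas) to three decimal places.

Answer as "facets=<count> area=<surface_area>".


Points on the hull: [1, 2, 3, 4, 5, 6, 7] (7 of 8).

Per-facet area ½‖(b−a)×(c−a)‖:
  f1: (p6, p4, p7) → 119.3726
  f2: (p6, p5, p7) → 33.1108
  f3: (p2, p4, p1) → 27.9870
  f4: (p2, p4, p7) → 54.5694
  f5: (p2, p5, p1) → 6.8629
  f6: (p2, p5, p7) → 150.2113
  f7: (p3, p4, p1) → 18.4452
  f8: (p3, p5, p1) → 4.1390
  f9: (p3, p6, p4) → 69.1779
  f10: (p3, p6, p5) → 9.3411
Σ area = 493.217

Check V−E+F: 7 − 15 + 10 = 2.

facets=10 area=493.217


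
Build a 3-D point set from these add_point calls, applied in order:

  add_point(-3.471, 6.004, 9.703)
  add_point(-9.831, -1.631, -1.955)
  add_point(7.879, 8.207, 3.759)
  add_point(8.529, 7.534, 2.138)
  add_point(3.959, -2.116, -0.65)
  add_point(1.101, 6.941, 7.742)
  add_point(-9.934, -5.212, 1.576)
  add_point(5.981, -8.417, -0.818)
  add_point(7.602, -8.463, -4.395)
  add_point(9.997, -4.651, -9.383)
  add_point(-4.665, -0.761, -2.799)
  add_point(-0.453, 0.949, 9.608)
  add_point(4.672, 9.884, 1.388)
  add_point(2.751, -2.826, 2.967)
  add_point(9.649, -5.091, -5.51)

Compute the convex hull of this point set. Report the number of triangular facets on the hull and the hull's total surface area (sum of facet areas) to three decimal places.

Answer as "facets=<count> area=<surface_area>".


12 of the 15 inputs are extreme points: [0, 1, 2, 3, 5, 6, 7, 8, 9, 11, 12, 14].

Per-facet area ½‖(b−a)×(c−a)‖:
  f1: (p1, p9, p6) → 53.0793
  f2: (p1, p12, p9) → 165.8463
  f3: (p1, p0, p6) → 37.9598
  f4: (p1, p0, p12) → 93.6411
  f5: (p8, p9, p6) → 55.7743
  f6: (p8, p7, p6) → 27.2160
  f7: (p11, p0, p6) → 40.7994
  f8: (p11, p7, p6) → 99.0905
  f9: (p14, p8, p9) → 7.3299
  f10: (p14, p8, p7) → 7.2120
  f11: (p5, p0, p12) → 12.1278
  f12: (p5, p11, p0) → 14.1683
  f13: (p2, p11, p7) → 93.5433
  f14: (p2, p14, p7) → 55.5402
  f15: (p2, p5, p11) → 22.3476
  f16: (p2, p5, p12) → 16.4582
  f17: (p3, p14, p9) → 26.2582
  f18: (p3, p2, p14) → 8.6623
  f19: (p3, p12, p9) → 36.3368
  f20: (p3, p2, p12) → 4.0366
Σ area = 877.428

Euler: V−E+F = 12−30+20 = 2.

facets=20 area=877.428


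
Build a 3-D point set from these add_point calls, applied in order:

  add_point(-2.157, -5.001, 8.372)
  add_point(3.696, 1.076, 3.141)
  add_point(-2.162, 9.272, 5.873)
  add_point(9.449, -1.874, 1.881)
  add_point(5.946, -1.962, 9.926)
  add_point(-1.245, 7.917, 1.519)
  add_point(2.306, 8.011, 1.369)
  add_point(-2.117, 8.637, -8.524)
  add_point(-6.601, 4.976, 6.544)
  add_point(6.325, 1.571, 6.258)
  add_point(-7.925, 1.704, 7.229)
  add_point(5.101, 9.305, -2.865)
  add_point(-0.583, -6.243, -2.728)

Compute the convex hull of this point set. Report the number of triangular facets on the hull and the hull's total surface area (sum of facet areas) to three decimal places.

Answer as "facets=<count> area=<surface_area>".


facets=16 area=780.326

Hull vertices (10/13): indices [0, 2, 3, 4, 7, 8, 9, 10, 11, 12].

Per-facet area ½‖(b−a)×(c−a)‖:
  f1: (p7, p12, p10) → 112.3457
  f2: (p7, p11, p3) → 53.6061
  f3: (p7, p12, p3) → 94.5462
  f4: (p4, p12, p3) → 52.0878
  f5: (p2, p7, p11) → 52.2241
  f6: (p9, p11, p3) → 38.0974
  f7: (p9, p4, p3) → 16.1090
  f8: (p9, p2, p11) → 58.3276
  f9: (p9, p2, p4) → 26.3806
  f10: (p0, p12, p10) → 50.2413
  f11: (p0, p4, p10) → 36.5954
  f12: (p0, p4, p12) → 49.4157
  f13: (p8, p7, p10) → 25.3532
  f14: (p8, p2, p7) → 44.6311
  f15: (p8, p4, p10) → 26.1475
  f16: (p8, p2, p4) → 44.2170
Σ area = 780.326

Euler: V−E+F = 10−24+16 = 2.


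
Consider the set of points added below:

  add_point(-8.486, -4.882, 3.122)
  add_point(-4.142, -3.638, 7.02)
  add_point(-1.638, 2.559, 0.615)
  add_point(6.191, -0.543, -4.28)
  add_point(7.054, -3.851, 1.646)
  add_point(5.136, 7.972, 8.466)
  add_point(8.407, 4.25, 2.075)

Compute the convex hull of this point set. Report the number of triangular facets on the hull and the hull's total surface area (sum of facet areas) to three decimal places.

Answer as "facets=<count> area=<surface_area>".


facets=10 area=431.693

Hull vertices (7/7): indices [0, 1, 2, 3, 4, 5, 6].

Facet areas (half cross-product norm):
  f1: (p4, p5, p6) → 30.0546
  f2: (p4, p3, p0) → 53.5098
  f3: (p4, p3, p6) → 25.6558
  f4: (p2, p5, p0) → 50.9053
  f5: (p2, p3, p0) → 46.0072
  f6: (p2, p5, p6) → 40.7069
  f7: (p2, p3, p6) → 37.6089
  f8: (p1, p5, p0) → 32.7649
  f9: (p1, p4, p0) → 34.4315
  f10: (p1, p4, p5) → 80.0482
Σ area = 431.693

Euler characteristic 7−15+10 = 2 ✓


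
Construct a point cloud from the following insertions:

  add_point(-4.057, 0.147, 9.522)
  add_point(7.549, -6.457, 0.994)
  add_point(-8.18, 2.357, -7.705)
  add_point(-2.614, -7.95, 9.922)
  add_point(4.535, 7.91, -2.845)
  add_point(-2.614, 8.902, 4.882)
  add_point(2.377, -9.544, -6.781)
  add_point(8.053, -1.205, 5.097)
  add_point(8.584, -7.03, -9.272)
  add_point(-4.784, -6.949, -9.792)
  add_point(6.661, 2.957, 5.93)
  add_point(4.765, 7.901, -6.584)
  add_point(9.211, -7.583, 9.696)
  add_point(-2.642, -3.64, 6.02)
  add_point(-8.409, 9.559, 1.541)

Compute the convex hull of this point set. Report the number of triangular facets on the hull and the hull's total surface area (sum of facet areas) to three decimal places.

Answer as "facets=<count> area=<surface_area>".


13 of the 15 inputs are extreme points: [0, 2, 3, 4, 5, 6, 7, 8, 9, 10, 11, 12, 14].

Triangle areas on the boundary:
  f1: (p0, p3, p14) → 32.6657
  f2: (p0, p3, p12) → 48.2120
  f3: (p10, p0, p12) → 66.3864
  f4: (p2, p11, p14) → 79.3447
  f5: (p2, p11, p9) → 71.3338
  f6: (p2, p3, p14) → 116.0794
  f7: (p2, p3, p9) → 99.7735
  f8: (p8, p11, p9) → 101.5103
  f9: (p4, p10, p11) → 10.5652
  f10: (p5, p0, p14) → 33.0273
  f11: (p5, p10, p0) → 50.9513
  f12: (p5, p4, p10) → 48.9439
  f13: (p5, p11, p14) → 45.8754
  f14: (p5, p4, p11) → 12.6087
  f15: (p6, p3, p12) → 98.7888
  f16: (p6, p8, p12) → 64.0334
  f17: (p6, p3, p9) → 71.4976
  f18: (p6, p8, p9) → 24.9948
  f19: (p7, p10, p11) → 29.6673
  f20: (p7, p8, p11) → 103.2198
  f21: (p7, p10, p12) → 12.9299
  f22: (p7, p8, p12) → 60.0045
Σ area = 1282.414

Euler characteristic 13−33+22 = 2 ✓

facets=22 area=1282.414


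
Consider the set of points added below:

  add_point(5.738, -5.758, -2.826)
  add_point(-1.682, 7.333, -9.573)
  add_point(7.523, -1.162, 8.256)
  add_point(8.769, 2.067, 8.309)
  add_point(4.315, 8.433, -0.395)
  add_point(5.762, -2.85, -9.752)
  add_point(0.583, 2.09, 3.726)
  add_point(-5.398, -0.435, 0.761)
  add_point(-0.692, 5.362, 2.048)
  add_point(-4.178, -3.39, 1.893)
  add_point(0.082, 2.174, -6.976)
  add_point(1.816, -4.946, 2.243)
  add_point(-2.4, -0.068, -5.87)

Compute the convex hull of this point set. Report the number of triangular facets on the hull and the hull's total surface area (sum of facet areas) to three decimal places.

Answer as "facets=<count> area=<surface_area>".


facets=20 area=644.541

Hull vertices (12/13): indices [0, 1, 2, 3, 4, 5, 6, 7, 8, 9, 11, 12].

Triangle areas on the boundary:
  f1: (p8, p4, p3) → 35.9379
  f2: (p8, p1, p7) → 44.6235
  f3: (p8, p1, p4) → 34.6148
  f4: (p12, p1, p7) → 26.4472
  f5: (p5, p1, p4) → 67.6570
  f6: (p5, p0, p3) → 44.7825
  f7: (p5, p4, p3) → 85.9105
  f8: (p5, p12, p1) → 39.2766
  f9: (p9, p11, p0) → 16.4070
  f10: (p9, p12, p7) → 12.1071
  f11: (p9, p5, p0) → 40.1353
  f12: (p9, p5, p12) → 36.7603
  f13: (p2, p0, p3) → 19.0471
  f14: (p2, p11, p0) → 28.9016
  f15: (p2, p9, p11) → 23.8182
  f16: (p2, p9, p7) → 21.6546
  f17: (p6, p8, p7) → 13.7183
  f18: (p6, p8, p3) → 15.8260
  f19: (p6, p2, p7) → 21.5285
  f20: (p6, p2, p3) → 15.3873
Σ area = 644.541

Euler: V−E+F = 12−30+20 = 2.


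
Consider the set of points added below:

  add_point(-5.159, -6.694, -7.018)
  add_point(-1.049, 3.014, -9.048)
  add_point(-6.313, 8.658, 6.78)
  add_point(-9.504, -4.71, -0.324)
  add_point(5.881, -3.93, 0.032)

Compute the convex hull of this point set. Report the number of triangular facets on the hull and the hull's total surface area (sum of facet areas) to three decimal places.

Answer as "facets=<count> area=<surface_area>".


facets=6 area=498.253

Extreme-point indices: [0, 1, 2, 3, 4] — 5 of 5 on the boundary.

Triangle areas on the boundary:
  f1: (p2, p4, p3) → 115.0871
  f2: (p1, p2, p3) → 106.0045
  f3: (p1, p2, p4) → 112.6718
  f4: (p0, p4, p3) → 54.9951
  f5: (p0, p1, p3) → 43.7202
  f6: (p0, p1, p4) → 65.7744
Σ area = 498.253

Check V−E+F: 5 − 9 + 6 = 2.


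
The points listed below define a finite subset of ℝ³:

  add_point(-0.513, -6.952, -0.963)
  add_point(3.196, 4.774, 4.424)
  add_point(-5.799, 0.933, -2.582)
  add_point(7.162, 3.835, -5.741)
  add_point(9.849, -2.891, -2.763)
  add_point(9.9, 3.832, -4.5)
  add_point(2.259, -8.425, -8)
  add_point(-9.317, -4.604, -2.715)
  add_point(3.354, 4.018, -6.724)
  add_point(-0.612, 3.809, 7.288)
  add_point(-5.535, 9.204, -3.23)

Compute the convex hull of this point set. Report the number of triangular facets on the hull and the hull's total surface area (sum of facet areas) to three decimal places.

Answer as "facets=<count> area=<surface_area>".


Points on the hull: [0, 1, 3, 4, 5, 6, 7, 8, 9, 10] (10 of 11).

Per-facet area ½‖(b−a)×(c−a)‖:
  f1: (p9, p10, p7) → 86.4506
  f2: (p6, p10, p7) → 95.1197
  f3: (p6, p4, p5) → 34.5142
  f4: (p1, p10, p5) → 69.5448
  f5: (p1, p9, p10) → 30.0016
  f6: (p1, p4, p5) → 38.5988
  f7: (p1, p4, p9) → 23.3002
  f8: (p8, p6, p10) → 61.4628
  f9: (p0, p4, p9) → 75.1641
  f10: (p0, p6, p4) → 39.6634
  f11: (p0, p9, p7) → 62.6398
  f12: (p0, p6, p7) → 34.8937
  f13: (p3, p10, p5) → 13.8896
  f14: (p3, p8, p10) → 14.5534
  f15: (p3, p6, p5) → 18.4356
  f16: (p3, p8, p6) → 24.6671
Σ area = 722.900

Euler characteristic 10−24+16 = 2 ✓

facets=16 area=722.900


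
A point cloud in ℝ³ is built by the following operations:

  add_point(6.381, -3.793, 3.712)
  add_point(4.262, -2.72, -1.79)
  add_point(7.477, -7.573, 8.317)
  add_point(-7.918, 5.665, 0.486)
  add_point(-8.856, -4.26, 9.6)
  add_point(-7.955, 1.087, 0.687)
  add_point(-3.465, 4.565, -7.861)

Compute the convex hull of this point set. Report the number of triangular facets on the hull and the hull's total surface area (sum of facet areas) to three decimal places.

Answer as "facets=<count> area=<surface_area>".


facets=10 area=527.073

7 of the 7 inputs are extreme points: [0, 1, 2, 3, 4, 5, 6].

Triangle areas on the boundary:
  f1: (p3, p2, p4) → 112.8497
  f2: (p1, p2, p4) → 93.4266
  f3: (p1, p6, p4) → 106.1555
  f4: (p5, p3, p4) → 19.9614
  f5: (p5, p6, p4) → 20.5940
  f6: (p5, p6, p3) → 21.7643
  f7: (p0, p3, p2) → 41.1535
  f8: (p0, p6, p3) → 79.6594
  f9: (p0, p1, p2) → 8.8321
  f10: (p0, p1, p6) → 22.6769
Σ area = 527.073

Euler: V−E+F = 7−15+10 = 2.


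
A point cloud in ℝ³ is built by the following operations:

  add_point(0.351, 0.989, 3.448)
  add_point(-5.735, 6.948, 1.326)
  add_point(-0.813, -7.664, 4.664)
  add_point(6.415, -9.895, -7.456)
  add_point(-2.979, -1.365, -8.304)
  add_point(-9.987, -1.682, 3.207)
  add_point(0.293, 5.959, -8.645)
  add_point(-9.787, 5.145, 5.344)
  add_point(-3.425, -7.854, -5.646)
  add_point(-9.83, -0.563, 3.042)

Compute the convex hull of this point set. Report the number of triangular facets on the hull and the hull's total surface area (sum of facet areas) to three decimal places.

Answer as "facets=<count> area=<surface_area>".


facets=16 area=689.880

Points on the hull: [0, 1, 2, 3, 4, 5, 6, 7, 8, 9] (10 of 10).

Facet areas (half cross-product norm):
  f1: (p8, p2, p5) → 55.6334
  f2: (p8, p2, p3) → 54.2081
  f3: (p4, p6, p3) → 48.4763
  f4: (p4, p8, p3) → 35.8170
  f5: (p4, p8, p5) → 43.8502
  f6: (p4, p9, p5) → 7.5119
  f7: (p7, p4, p9) → 37.9302
  f8: (p7, p2, p5) → 35.2264
  f9: (p7, p9, p5) → 1.8186
  f10: (p7, p1, p6) → 15.5324
  f11: (p7, p4, p6) → 65.7584
  f12: (p0, p7, p1) → 26.1270
  f13: (p0, p7, p2) → 47.7771
  f14: (p0, p1, p6) → 50.1918
  f15: (p0, p6, p3) → 101.0790
  f16: (p0, p2, p3) → 62.9417
Σ area = 689.880

Check V−E+F: 10 − 24 + 16 = 2.


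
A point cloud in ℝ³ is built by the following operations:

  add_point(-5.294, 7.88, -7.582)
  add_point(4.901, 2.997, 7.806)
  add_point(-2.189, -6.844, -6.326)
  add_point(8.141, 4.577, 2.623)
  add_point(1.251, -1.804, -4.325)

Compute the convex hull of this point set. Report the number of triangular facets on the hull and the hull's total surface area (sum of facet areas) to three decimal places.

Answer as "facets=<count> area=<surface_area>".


facets=6 area=362.633

5 of the 5 inputs are extreme points: [0, 1, 2, 3, 4].

Per-facet area ½‖(b−a)×(c−a)‖:
  f1: (p1, p3, p0) → 53.7757
  f2: (p1, p2, p0) → 130.4112
  f3: (p1, p2, p3) → 56.1644
  f4: (p4, p3, p0) → 70.8091
  f5: (p4, p2, p0) → 37.6841
  f6: (p4, p2, p3) → 13.7889
Σ area = 362.633

Check V−E+F: 5 − 9 + 6 = 2.


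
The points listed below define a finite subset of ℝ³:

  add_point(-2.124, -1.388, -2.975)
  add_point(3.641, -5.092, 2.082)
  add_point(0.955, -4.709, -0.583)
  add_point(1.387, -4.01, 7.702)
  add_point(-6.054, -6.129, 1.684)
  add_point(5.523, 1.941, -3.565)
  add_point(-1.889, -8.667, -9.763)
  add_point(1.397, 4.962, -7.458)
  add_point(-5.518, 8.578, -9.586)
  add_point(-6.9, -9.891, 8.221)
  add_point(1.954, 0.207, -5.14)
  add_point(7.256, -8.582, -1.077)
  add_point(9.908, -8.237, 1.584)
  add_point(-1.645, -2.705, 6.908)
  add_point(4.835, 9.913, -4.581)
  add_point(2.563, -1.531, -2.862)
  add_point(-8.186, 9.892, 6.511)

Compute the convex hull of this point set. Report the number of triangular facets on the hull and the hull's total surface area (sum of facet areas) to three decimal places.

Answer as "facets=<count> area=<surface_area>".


Hull vertices (11/17): indices [3, 4, 5, 6, 7, 8, 9, 11, 12, 14, 16].

Area of each hull facet:
  f1: (p3, p9, p16) → 86.0728
  f2: (p3, p9, p12) → 52.0765
  f3: (p3, p14, p16) → 133.6221
  f4: (p3, p14, p12) → 104.3145
  f5: (p4, p6, p9) → 32.3412
  f6: (p11, p9, p12) → 31.3507
  f7: (p11, p6, p9) → 104.3112
  f8: (p8, p14, p16) → 90.7181
  f9: (p8, p4, p6) → 105.3288
  f10: (p8, p9, p16) → 162.8597
  f11: (p8, p4, p9) → 27.5375
  f12: (p5, p11, p6) → 66.5988
  f13: (p5, p14, p12) → 20.7679
  f14: (p5, p11, p12) → 20.3063
  f15: (p7, p8, p6) → 56.4292
  f16: (p7, p8, p14) → 26.3370
  f17: (p7, p5, p6) → 44.6948
  f18: (p7, p5, p14) → 20.8199
Σ area = 1186.487

Euler characteristic 11−27+18 = 2 ✓

facets=18 area=1186.487


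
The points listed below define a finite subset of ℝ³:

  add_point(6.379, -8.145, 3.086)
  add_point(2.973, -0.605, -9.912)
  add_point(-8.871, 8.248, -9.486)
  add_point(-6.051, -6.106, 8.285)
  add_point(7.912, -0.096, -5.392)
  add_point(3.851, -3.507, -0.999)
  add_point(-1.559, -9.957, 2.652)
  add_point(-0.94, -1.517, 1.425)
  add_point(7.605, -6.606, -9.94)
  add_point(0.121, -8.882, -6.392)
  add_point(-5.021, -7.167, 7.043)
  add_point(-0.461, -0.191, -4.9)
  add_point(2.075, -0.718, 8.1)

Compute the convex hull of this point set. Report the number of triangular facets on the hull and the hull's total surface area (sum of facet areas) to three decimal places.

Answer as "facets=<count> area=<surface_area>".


facets=16 area=865.248

Hull vertices (10/13): indices [0, 1, 2, 3, 4, 6, 8, 9, 10, 12].

Facet areas (half cross-product norm):
  f1: (p12, p4, p2) → 139.8850
  f2: (p1, p4, p2) → 42.2937
  f3: (p1, p8, p2) → 15.1009
  f4: (p1, p8, p4) → 23.4675
  f5: (p9, p8, p2) → 83.6970
  f6: (p3, p12, p2) → 108.4567
  f7: (p3, p9, p2) → 155.6829
  f8: (p0, p8, p4) → 46.3008
  f9: (p0, p12, p4) → 58.3610
  f10: (p0, p9, p6) → 37.3276
  f11: (p0, p9, p8) → 48.3105
  f12: (p0, p3, p12) → 48.4278
  f13: (p10, p0, p6) → 23.3192
  f14: (p10, p0, p3) → 7.6406
  f15: (p10, p9, p6) → 19.6259
  f16: (p10, p3, p9) → 7.3509
Σ area = 865.248

Euler: V−E+F = 10−24+16 = 2.


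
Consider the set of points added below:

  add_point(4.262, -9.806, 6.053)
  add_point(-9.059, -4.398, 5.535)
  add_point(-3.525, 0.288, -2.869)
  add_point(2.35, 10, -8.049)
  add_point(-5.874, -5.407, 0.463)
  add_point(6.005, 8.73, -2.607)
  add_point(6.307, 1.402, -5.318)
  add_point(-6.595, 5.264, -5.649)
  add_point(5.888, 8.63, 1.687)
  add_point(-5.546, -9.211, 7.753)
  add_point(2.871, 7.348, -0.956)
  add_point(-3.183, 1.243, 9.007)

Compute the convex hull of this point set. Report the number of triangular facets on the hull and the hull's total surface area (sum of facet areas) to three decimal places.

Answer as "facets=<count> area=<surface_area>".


Points on the hull: [0, 1, 3, 4, 5, 6, 7, 8, 9, 11] (10 of 12).

Area of each hull facet:
  f1: (p4, p0, p6) → 88.3745
  f2: (p8, p0, p6) → 81.0799
  f3: (p8, p11, p0) → 94.0856
  f4: (p9, p4, p1) → 19.1586
  f5: (p9, p4, p0) → 40.8857
  f6: (p9, p11, p1) → 28.1428
  f7: (p9, p11, p0) → 53.2902
  f8: (p7, p3, p6) → 50.8898
  f9: (p7, p4, p6) → 78.7080
  f10: (p7, p4, p1) → 36.3175
  f11: (p7, p11, p1) → 64.6007
  f12: (p7, p8, p11) → 93.4844
  f13: (p7, p8, p3) → 54.3387
  f14: (p5, p3, p6) → 26.0155
  f15: (p5, p8, p6) → 15.8825
  f16: (p5, p8, p3) → 8.5305
Σ area = 833.785

Euler: V−E+F = 10−24+16 = 2.

facets=16 area=833.785


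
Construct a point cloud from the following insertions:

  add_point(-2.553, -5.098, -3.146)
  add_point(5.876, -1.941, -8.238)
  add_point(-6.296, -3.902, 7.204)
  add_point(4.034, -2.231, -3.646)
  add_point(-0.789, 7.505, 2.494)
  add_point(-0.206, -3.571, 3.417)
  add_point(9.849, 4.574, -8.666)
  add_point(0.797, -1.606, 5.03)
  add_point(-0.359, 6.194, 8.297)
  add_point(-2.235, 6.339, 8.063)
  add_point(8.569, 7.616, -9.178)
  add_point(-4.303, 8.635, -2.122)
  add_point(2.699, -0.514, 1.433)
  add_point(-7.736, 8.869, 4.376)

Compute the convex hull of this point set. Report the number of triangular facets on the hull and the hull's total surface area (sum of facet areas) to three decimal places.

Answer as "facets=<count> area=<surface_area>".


facets=20 area=727.766

Extreme-point indices: [0, 1, 2, 3, 5, 6, 7, 8, 9, 10, 11, 13] — 12 of 14 on the boundary.

Area of each hull facet:
  f1: (p2, p0, p13) → 72.7154
  f2: (p11, p0, p13) → 50.4145
  f3: (p9, p8, p13) → 3.4383
  f4: (p9, p2, p13) → 39.1678
  f5: (p9, p2, p8) → 9.9859
  f6: (p5, p2, p0) → 25.1142
  f7: (p1, p11, p0) → 70.8194
  f8: (p1, p5, p0) → 36.6302
  f9: (p7, p2, p8) → 33.1159
  f10: (p7, p5, p2) → 9.8046
  f11: (p7, p8, p6) → 74.7790
  f12: (p10, p1, p6) → 10.3439
  f13: (p10, p1, p11) → 71.6609
  f14: (p10, p8, p6) → 32.8424
  f15: (p10, p11, p13) → 29.8143
  f16: (p10, p8, p13) → 86.2353
  f17: (p3, p1, p5) → 3.8768
  f18: (p3, p7, p5) → 11.1800
  f19: (p3, p1, p6) → 18.0969
  f20: (p3, p7, p6) → 37.7304
Σ area = 727.766

Euler characteristic 12−30+20 = 2 ✓


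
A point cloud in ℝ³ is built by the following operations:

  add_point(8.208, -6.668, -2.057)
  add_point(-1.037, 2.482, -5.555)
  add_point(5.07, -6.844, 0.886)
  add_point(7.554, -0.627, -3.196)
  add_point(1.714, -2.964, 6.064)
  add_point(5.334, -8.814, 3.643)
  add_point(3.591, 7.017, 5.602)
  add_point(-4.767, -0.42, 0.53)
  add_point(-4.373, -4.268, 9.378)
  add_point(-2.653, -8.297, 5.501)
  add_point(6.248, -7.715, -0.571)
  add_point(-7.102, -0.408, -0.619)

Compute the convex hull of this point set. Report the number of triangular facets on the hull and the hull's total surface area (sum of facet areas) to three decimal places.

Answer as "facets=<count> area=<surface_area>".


10 of the 12 inputs are extreme points: [0, 1, 3, 4, 5, 6, 8, 9, 10, 11].

Area of each hull facet:
  f1: (p8, p6, p11) → 73.3551
  f2: (p1, p6, p11) → 53.3296
  f3: (p9, p8, p11) → 30.9929
  f4: (p4, p8, p6) → 33.4137
  f5: (p3, p6, p0) → 32.7501
  f6: (p3, p1, p0) → 25.8319
  f7: (p3, p1, p6) → 55.0441
  f8: (p10, p9, p11) → 58.9653
  f9: (p10, p1, p11) → 55.9993
  f10: (p10, p1, p0) → 17.9257
  f11: (p5, p9, p8) → 21.0968
  f12: (p5, p4, p8) → 23.1419
  f13: (p5, p10, p9) → 16.7687
  f14: (p5, p10, p0) → 3.7677
  f15: (p5, p6, p0) → 53.2964
  f16: (p5, p4, p6) → 27.1550
Σ area = 582.834

Check V−E+F: 10 − 24 + 16 = 2.

facets=16 area=582.834


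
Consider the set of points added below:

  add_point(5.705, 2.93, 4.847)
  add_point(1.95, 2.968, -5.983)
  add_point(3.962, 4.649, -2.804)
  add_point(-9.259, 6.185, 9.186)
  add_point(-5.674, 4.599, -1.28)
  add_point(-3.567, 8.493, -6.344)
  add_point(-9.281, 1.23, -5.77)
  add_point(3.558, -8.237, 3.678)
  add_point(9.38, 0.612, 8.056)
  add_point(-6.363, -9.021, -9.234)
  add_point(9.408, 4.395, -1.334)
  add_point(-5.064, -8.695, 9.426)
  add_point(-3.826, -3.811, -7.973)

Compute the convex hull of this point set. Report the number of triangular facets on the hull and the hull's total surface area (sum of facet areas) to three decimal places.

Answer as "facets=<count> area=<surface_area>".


facets=14 area=1133.797

Hull vertices (9/13): indices [1, 3, 5, 6, 7, 8, 9, 10, 11].

Area of each hull facet:
  f1: (p11, p9, p6) → 99.7964
  f2: (p3, p11, p6) → 116.6604
  f3: (p5, p9, p6) → 43.7459
  f4: (p5, p3, p6) → 71.6299
  f5: (p5, p3, p10) → 120.8912
  f6: (p7, p9, p10) → 120.5895
  f7: (p7, p11, p9) → 84.3449
  f8: (p8, p3, p10) → 98.5127
  f9: (p8, p3, p11) → 127.3920
  f10: (p8, p7, p10) → 57.8948
  f11: (p8, p7, p11) → 57.6360
  f12: (p1, p9, p10) → 46.9909
  f13: (p1, p5, p10) → 30.0921
  f14: (p1, p5, p9) → 57.6198
Σ area = 1133.797

Euler: V−E+F = 9−21+14 = 2.


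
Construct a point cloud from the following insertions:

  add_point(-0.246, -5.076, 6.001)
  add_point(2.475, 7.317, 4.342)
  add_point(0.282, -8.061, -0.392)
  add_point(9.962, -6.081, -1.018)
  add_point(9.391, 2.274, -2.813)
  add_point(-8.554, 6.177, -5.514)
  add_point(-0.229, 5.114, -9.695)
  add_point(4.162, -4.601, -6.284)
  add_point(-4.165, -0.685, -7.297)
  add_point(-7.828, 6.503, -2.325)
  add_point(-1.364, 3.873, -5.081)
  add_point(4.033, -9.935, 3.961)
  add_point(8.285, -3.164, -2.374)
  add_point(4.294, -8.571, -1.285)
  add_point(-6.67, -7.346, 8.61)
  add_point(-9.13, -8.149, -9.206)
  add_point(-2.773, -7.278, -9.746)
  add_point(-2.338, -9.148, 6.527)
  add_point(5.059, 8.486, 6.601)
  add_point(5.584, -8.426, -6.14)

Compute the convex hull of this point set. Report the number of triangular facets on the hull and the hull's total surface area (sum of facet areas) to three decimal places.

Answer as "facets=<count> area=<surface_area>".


facets=20 area=1184.084

Extreme-point indices: [3, 4, 5, 6, 9, 11, 14, 15, 16, 17, 18, 19] — 12 of 20 on the boundary.

Area of each hull facet:
  f1: (p11, p18, p3) → 73.9825
  f2: (p11, p14, p18) → 108.6593
  f3: (p19, p11, p15) → 77.5266
  f4: (p19, p11, p3) → 30.4841
  f5: (p4, p18, p3) → 48.2276
  f6: (p4, p6, p18) → 73.4350
  f7: (p4, p19, p3) → 30.2960
  f8: (p4, p19, p6) → 70.4896
  f9: (p5, p14, p15) → 127.3281
  f10: (p5, p6, p15) → 68.1941
  f11: (p5, p6, p18) → 80.6815
  f12: (p17, p14, p15) → 44.0525
  f13: (p17, p11, p15) → 59.3065
  f14: (p17, p11, p14) → 4.4356
  f15: (p16, p6, p15) → 38.4373
  f16: (p16, p19, p15) → 15.5851
  f17: (p16, p19, p6) → 57.9151
  f18: (p9, p14, p18) → 133.0802
  f19: (p9, p5, p18) → 17.4469
  f20: (p9, p5, p14) → 24.5201
Σ area = 1184.084

Euler characteristic 12−30+20 = 2 ✓


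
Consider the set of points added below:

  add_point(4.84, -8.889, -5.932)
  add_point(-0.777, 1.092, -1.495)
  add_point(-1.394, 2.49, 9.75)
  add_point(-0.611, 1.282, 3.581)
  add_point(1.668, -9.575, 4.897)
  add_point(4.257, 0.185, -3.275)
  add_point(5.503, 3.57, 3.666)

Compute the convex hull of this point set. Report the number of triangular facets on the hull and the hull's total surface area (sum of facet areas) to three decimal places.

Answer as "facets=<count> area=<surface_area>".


6 of the 7 inputs are extreme points: [0, 1, 2, 4, 5, 6].

Triangle areas on the boundary:
  f1: (p4, p6, p2) → 58.9297
  f2: (p0, p4, p6) → 75.7706
  f3: (p1, p6, p2) → 38.6638
  f4: (p1, p4, p2) → 66.3515
  f5: (p1, p0, p4) → 62.8418
  f6: (p5, p0, p6) → 28.0413
  f7: (p5, p1, p6) → 20.6822
  f8: (p5, p1, p0) → 24.3903
Σ area = 375.671

Euler characteristic 6−12+8 = 2 ✓

facets=8 area=375.671


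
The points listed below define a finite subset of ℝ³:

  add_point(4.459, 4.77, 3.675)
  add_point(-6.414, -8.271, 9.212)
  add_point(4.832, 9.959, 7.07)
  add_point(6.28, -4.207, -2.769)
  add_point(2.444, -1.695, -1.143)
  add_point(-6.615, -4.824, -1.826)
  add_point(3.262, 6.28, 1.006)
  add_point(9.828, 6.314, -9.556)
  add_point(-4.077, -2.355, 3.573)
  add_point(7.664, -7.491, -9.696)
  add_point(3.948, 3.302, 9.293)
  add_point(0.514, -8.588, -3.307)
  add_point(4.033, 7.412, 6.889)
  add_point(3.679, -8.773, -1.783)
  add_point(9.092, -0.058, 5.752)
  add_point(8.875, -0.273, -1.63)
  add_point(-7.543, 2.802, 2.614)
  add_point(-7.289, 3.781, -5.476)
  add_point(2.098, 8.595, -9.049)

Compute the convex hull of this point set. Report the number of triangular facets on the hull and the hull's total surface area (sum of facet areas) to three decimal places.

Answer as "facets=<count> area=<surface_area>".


12 of the 19 inputs are extreme points: [1, 2, 5, 7, 9, 10, 11, 13, 14, 16, 17, 18].

Per-facet area ½‖(b−a)×(c−a)‖:
  f1: (p1, p2, p16) → 95.1991
  f2: (p17, p2, p16) → 59.6518
  f3: (p18, p2, p7) → 66.0597
  f4: (p18, p17, p2) → 90.4814
  f5: (p18, p9, p7) → 55.9348
  f6: (p18, p9, p17) → 94.1710
  f7: (p14, p2, p7) → 88.7100
  f8: (p14, p1, p13) → 93.6375
  f9: (p14, p9, p7) → 107.4177
  f10: (p14, p9, p13) → 55.3675
  f11: (p5, p9, p17) → 77.3878
  f12: (p5, p1, p16) → 50.0578
  f13: (p5, p17, p16) → 33.2048
  f14: (p10, p1, p2) → 34.1880
  f15: (p10, p14, p2) → 24.5837
  f16: (p10, p14, p1) → 54.6253
  f17: (p11, p9, p13) → 15.7444
  f18: (p11, p5, p9) → 27.7829
  f19: (p11, p1, p13) → 25.1298
  f20: (p11, p5, p1) → 47.3886
Σ area = 1196.723

Euler characteristic 12−30+20 = 2 ✓

facets=20 area=1196.723


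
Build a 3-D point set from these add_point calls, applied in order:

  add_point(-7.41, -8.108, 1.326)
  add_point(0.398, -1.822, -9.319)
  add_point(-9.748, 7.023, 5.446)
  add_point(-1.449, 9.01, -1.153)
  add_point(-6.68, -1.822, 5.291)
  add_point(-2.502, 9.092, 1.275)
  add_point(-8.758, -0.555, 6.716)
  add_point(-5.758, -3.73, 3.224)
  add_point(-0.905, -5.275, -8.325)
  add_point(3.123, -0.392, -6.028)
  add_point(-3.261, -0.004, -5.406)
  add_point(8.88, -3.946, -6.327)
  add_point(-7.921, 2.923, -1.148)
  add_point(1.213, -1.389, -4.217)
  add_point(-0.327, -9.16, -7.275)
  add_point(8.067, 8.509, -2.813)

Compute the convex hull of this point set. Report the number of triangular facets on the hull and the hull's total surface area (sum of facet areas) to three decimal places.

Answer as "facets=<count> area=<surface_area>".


facets=20 area=812.499

Hull vertices (12/16): indices [0, 1, 2, 3, 4, 5, 6, 8, 11, 12, 14, 15].

Per-facet area ½‖(b−a)×(c−a)‖:
  f1: (p1, p14, p11) → 34.4918
  f2: (p15, p1, p11) → 58.8189
  f3: (p6, p15, p2) → 76.2530
  f4: (p0, p14, p11) → 53.5614
  f5: (p0, p6, p2) → 25.5007
  f6: (p0, p12, p2) → 42.5962
  f7: (p8, p1, p14) → 3.6621
  f8: (p8, p12, p1) → 24.0244
  f9: (p8, p0, p14) → 22.7469
  f10: (p8, p0, p12) → 62.6328
  f11: (p3, p15, p1) → 63.6383
  f12: (p3, p12, p1) → 54.5108
  f13: (p3, p12, p2) → 34.8251
  f14: (p4, p0, p11) → 68.8688
  f15: (p4, p0, p6) → 8.6201
  f16: (p4, p15, p11) → 120.1794
  f17: (p4, p6, p15) → 23.7387
  f18: (p5, p15, p2) → 15.8785
  f19: (p5, p3, p2) → 7.2586
  f20: (p5, p3, p15) → 10.6928
Σ area = 812.499

Euler: V−E+F = 12−30+20 = 2.


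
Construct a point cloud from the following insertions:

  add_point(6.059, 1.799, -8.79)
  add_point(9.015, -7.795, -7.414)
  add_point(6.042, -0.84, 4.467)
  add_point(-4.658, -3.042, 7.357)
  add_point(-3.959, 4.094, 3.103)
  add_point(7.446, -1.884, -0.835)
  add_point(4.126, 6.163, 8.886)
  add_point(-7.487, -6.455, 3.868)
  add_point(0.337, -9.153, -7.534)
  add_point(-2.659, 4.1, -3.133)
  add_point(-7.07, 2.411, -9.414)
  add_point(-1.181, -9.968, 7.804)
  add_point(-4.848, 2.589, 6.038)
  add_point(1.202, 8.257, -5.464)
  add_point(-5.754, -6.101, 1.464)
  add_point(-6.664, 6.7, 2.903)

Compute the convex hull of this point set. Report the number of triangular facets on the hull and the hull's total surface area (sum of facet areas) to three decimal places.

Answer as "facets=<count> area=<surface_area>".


13 of the 16 inputs are extreme points: [0, 1, 2, 3, 5, 6, 7, 8, 10, 11, 12, 13, 15].

Per-facet area ½‖(b−a)×(c−a)‖:
  f1: (p8, p10, p7) → 91.5848
  f2: (p8, p10, p1) → 55.7766
  f3: (p8, p11, p7) → 57.4980
  f4: (p8, p11, p1) → 67.5056
  f5: (p0, p10, p1) → 62.6557
  f6: (p0, p10, p13) → 47.1993
  f7: (p0, p5, p1) → 37.2478
  f8: (p0, p6, p13) → 63.8582
  f9: (p0, p5, p6) → 53.7493
  f10: (p15, p6, p13) → 69.5129
  f11: (p15, p10, p13) → 59.5494
  f12: (p15, p10, p7) → 83.2560
  f13: (p2, p11, p6) → 48.3314
  f14: (p2, p5, p6) → 16.8397
  f15: (p2, p11, p1) → 85.2654
  f16: (p2, p5, p1) → 12.6893
  f17: (p12, p15, p6) → 27.0844
  f18: (p3, p11, p6) → 47.0056
  f19: (p3, p12, p6) → 28.1994
  f20: (p3, p11, p7) → 21.0229
  f21: (p3, p15, p7) → 30.1454
  f22: (p3, p12, p15) → 7.7787
Σ area = 1073.756

Euler: V−E+F = 13−33+22 = 2.

facets=22 area=1073.756


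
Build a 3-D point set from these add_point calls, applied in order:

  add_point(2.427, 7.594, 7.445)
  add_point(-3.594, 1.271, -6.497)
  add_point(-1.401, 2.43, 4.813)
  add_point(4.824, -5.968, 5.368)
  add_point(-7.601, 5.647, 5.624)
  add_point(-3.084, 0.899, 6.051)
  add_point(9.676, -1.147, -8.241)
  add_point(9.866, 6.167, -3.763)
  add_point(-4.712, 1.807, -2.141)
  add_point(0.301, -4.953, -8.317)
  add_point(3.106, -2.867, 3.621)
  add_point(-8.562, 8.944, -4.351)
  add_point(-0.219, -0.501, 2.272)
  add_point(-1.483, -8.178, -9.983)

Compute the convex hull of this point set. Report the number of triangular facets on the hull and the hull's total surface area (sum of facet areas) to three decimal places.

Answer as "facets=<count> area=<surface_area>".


8 of the 14 inputs are extreme points: [0, 3, 4, 5, 6, 7, 11, 13].

Triangle areas on the boundary:
  f1: (p0, p7, p11) → 106.6990
  f2: (p4, p13, p11) → 102.0842
  f3: (p4, p0, p11) → 53.6787
  f4: (p6, p7, p11) → 79.6557
  f5: (p6, p13, p11) → 126.2436
  f6: (p3, p6, p13) → 96.0750
  f7: (p3, p0, p7) → 89.2227
  f8: (p3, p6, p7) → 64.1434
  f9: (p5, p4, p0) → 28.6670
  f10: (p5, p3, p0) → 46.0602
  f11: (p5, p4, p13) → 56.7039
  f12: (p5, p3, p13) → 87.0242
Σ area = 936.257

Euler characteristic 8−18+12 = 2 ✓

facets=12 area=936.257


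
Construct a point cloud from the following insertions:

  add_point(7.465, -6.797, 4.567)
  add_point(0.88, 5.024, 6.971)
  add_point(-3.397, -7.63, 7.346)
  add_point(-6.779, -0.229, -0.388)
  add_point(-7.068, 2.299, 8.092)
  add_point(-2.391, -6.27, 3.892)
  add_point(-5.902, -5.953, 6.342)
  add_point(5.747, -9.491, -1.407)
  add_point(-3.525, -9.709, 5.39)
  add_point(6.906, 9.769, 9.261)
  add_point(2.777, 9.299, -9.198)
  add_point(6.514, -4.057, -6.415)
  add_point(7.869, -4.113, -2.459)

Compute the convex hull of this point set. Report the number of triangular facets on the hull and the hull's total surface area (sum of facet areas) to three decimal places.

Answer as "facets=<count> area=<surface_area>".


facets=18 area=987.789

Points on the hull: [0, 2, 3, 4, 6, 7, 8, 9, 10, 11, 12] (11 of 13).

Area of each hull facet:
  f1: (p10, p9, p4) → 144.4998
  f2: (p10, p9, p12) → 132.8401
  f3: (p0, p9, p12) → 64.6337
  f4: (p3, p10, p4) → 66.1588
  f5: (p11, p10, p12) → 28.3571
  f6: (p11, p3, p10) → 98.1028
  f7: (p7, p11, p3) → 55.1906
  f8: (p7, p8, p3) → 66.2791
  f9: (p7, p8, p0) → 37.0412
  f10: (p7, p0, p12) → 19.0037
  f11: (p7, p11, p12) → 12.2619
  f12: (p6, p3, p4) → 33.1117
  f13: (p6, p8, p3) → 18.2607
  f14: (p2, p6, p8) → 4.4994
  f15: (p2, p0, p9) → 96.8045
  f16: (p2, p8, p0) → 16.0207
  f17: (p2, p9, p4) → 83.4648
  f18: (p2, p6, p4) → 11.2585
Σ area = 987.789

Euler characteristic 11−27+18 = 2 ✓


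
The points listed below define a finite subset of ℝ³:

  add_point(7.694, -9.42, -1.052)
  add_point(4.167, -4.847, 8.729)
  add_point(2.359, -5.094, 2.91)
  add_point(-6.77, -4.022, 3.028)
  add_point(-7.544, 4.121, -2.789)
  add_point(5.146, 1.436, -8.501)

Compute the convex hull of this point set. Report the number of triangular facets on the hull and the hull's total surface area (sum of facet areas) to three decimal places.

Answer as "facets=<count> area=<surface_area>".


facets=6 area=497.348

5 of the 6 inputs are extreme points: [0, 1, 3, 4, 5].

Facet areas (half cross-product norm):
  f1: (p1, p5, p4) → 121.3724
  f2: (p1, p5, p0) → 75.8281
  f3: (p3, p5, p4) → 71.1240
  f4: (p3, p5, p0) → 102.0082
  f5: (p3, p1, p4) → 57.1325
  f6: (p3, p1, p0) → 69.8826
Σ area = 497.348

Check V−E+F: 5 − 9 + 6 = 2.


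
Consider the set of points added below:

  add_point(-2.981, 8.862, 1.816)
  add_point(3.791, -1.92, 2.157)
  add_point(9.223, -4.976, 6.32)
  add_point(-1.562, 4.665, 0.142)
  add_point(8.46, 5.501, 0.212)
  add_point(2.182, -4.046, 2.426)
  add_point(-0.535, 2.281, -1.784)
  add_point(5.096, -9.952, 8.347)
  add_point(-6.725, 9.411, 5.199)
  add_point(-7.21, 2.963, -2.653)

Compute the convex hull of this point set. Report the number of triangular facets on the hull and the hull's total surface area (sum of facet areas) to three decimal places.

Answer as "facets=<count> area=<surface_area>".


Extreme-point indices: [0, 2, 4, 5, 6, 7, 8, 9] — 8 of 10 on the boundary.

Facet areas (half cross-product norm):
  f1: (p8, p7, p9) → 106.4937
  f2: (p8, p7, p2) → 72.7469
  f3: (p4, p8, p2) → 99.3594
  f4: (p5, p7, p9) → 27.5042
  f5: (p5, p7, p2) → 26.1621
  f6: (p5, p4, p2) → 45.2041
  f7: (p0, p8, p9) → 21.5956
  f8: (p0, p4, p9) → 50.1508
  f9: (p0, p4, p8) → 17.4572
  f10: (p6, p4, p9) → 14.2385
  f11: (p6, p5, p9) → 23.9792
  f12: (p6, p5, p4) → 38.8897
Σ area = 543.781

Check V−E+F: 8 − 18 + 12 = 2.

facets=12 area=543.781
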